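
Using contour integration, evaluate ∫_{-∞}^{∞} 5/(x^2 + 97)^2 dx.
Let f(z) = 5/(z^2 + 97)^2. The denominator has no real zeros and deg Q - deg P = 4 ≥ 2, so the integral of f over the upper semicircle |z| = R tends to 0 as R → ∞. Closing the contour in the upper half-plane,
  ∫_{-∞}^{∞} f(x) dx = 2πi · Σ Res(f, z_k)  over the poles with Im z_k > 0.

Zeros of the denominator: z^2 + 97 = 0 gives z = ±sqrt(97)*I.
Upper half-plane: z = sqrt(97)*I (a pole of order 2).

Write f(z) = g(z)/(z - sqrt(97)*I)^2 with g(z) = 5/(z + sqrt(97)*I)^2. For a double pole, Res(f, z₀) = g'(z₀):
  g'(z) = -10/(z + sqrt(97)*I)^3
  Res(f, sqrt(97)*I) = g'(sqrt(97)*I) = -5*sqrt(97)*I/37636

∫_{-∞}^{∞} f(x) dx = 2πi · (-5*sqrt(97)*I/37636) = 5*sqrt(97)*pi/18818

Final answer: 5*sqrt(97)*pi/18818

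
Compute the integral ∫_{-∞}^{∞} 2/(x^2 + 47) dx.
2*sqrt(47)*pi/47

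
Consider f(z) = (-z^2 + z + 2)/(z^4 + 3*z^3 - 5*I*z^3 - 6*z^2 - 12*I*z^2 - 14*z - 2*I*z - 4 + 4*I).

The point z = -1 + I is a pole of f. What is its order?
Factor the denominator:
  z^4 + 3*z^3 - 5*I*z^3 - 6*z^2 - 12*I*z^2 - 14*z - 2*I*z - 4 + 4*I = (z + 1 - I)^3*(z - 2*I)

The numerator P(z) = -z^2 + z + 2 has P(-1 + I) = 1 + 3*I ≠ 0, so no factor of (z + 1 - I) cancels.
Near z = -1 + I we can therefore write f(z) = g(z)/(z + 1 - I)^3 with g analytic at -1 + I and g(-1 + I) ≠ 0 (g is the numerator divided by the remaining denominator factors).

Hence z = -1 + I is a pole of order 3.

Final answer: 3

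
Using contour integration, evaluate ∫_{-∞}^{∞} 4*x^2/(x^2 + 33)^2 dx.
Let f(z) = 4*z^2/(z^2 + 33)^2. The denominator has no real zeros and deg Q - deg P = 2 ≥ 2, so the integral of f over the upper semicircle |z| = R tends to 0 as R → ∞. Closing the contour in the upper half-plane,
  ∫_{-∞}^{∞} f(x) dx = 2πi · Σ Res(f, z_k)  over the poles with Im z_k > 0.

Zeros of the denominator: z^2 + 33 = 0 gives z = ±sqrt(33)*I.
Upper half-plane: z = sqrt(33)*I (a pole of order 2).

Write f(z) = g(z)/(z - sqrt(33)*I)^2 with g(z) = 4*z^2/(z + sqrt(33)*I)^2. For a double pole, Res(f, z₀) = g'(z₀):
  g'(z) = 8*sqrt(33)*I*z/(z + sqrt(33)*I)^3
  Res(f, sqrt(33)*I) = g'(sqrt(33)*I) = -sqrt(33)*I/33

∫_{-∞}^{∞} f(x) dx = 2πi · (-sqrt(33)*I/33) = 2*sqrt(33)*pi/33

Final answer: 2*sqrt(33)*pi/33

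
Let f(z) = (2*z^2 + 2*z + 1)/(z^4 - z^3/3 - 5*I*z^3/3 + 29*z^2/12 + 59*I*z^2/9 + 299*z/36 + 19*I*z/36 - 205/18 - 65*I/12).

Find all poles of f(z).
{-3/2 + 2*I/3, -2/3 + 3*I, 1, 3/2 - 2*I}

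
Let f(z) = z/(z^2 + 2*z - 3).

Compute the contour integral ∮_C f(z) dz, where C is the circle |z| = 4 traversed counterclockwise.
2*I*pi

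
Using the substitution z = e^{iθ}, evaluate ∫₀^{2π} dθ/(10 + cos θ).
2*sqrt(11)*pi/33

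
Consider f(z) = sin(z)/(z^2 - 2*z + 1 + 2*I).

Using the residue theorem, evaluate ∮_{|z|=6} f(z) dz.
By the residue theorem, ∮_C f(z) dz = 2πi · (sum of the residues of f at the poles inside |z| = 6).

The denominator factors as (z - I)*(z - 2 + I), so the singularities of f are simple poles at z = I, z = 2 - I.
  |I|² = 1 < 36 = 6², so this pole is inside the contour.
  |2 - I|² = 5 < 36 = 6², so this pole is inside the contour.

With P(z) = sin(z) and Q(z) = z^2 - 2*z + 1 + 2*I, each pole is simple, so Res(f, z₀) = P(z₀)/Q'(z₀) with Q'(z) = 2*z - 2.
  Res(f, I) = P(I)/Q'(I) = (I*sinh(1))/(-2 + 2*I) = (1/4 - I/4)*sinh(1)
  Res(f, 2 - I) = P(2 - I)/Q'(2 - I) = (sin(2 - I))/(2 - 2*I) = (1/4 + I/4)*sin(2 - I)

Sum of residues inside C: (1/4 - I/4)*sinh(1) + (1/4 + I/4)*sin(2 - I)
∮_C f(z) dz = 2πi · ((1/4 - I/4)*sinh(1) + (1/4 + I/4)*sin(2 - I)) = pi*(-1/2 + I/2)*sin(2 - I) + pi*(1/2 + I/2)*sinh(1)

Final answer: pi*(-1/2 + I/2)*sin(2 - I) + pi*(1/2 + I/2)*sinh(1)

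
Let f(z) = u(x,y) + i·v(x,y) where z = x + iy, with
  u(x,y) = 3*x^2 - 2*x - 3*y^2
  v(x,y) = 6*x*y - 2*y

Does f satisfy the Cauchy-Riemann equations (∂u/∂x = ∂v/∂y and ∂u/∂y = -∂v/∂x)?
∂u/∂x = 6*x - 2
∂v/∂y = 6*x - 2
∂u/∂y = -6*y
∂v/∂x = 6*y
∂u/∂x = ∂v/∂y and ∂u/∂y = -∂v/∂x hold identically; f is analytic.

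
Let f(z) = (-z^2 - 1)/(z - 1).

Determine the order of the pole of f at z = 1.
Factor the denominator:
  z - 1 = (z - 1)

The numerator P(z) = -z^2 - 1 has P(1) = -2 ≠ 0, so no factor of (z - 1) cancels.
Near z = 1 we can therefore write f(z) = g(z)/(z - 1) with g analytic at 1 and g(1) ≠ 0 (g is just the numerator).

Hence z = 1 is a pole of order 1.

Final answer: 1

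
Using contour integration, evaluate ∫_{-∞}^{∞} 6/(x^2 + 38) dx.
Let f(z) = 6/(z^2 + 38). The denominator has no real zeros and deg Q - deg P = 2 ≥ 2, so the integral of f over the upper semicircle |z| = R tends to 0 as R → ∞. Closing the contour in the upper half-plane,
  ∫_{-∞}^{∞} f(x) dx = 2πi · Σ Res(f, z_k)  over the poles with Im z_k > 0.

Zeros of the denominator: z^2 + 38 = 0 gives z = ±sqrt(38)*I.
Upper half-plane: z = sqrt(38)*I (simple).

Each pole is a simple zero of Q(z) = z^2 + 38, so Res(f, z₀) = P(z₀)/Q'(z₀) with P(z) = 6, Q'(z) = 2*z:
  Res(f, sqrt(38)*I) = (6)/(2*sqrt(38)*I) = -3*sqrt(38)*I/38

∫_{-∞}^{∞} f(x) dx = 2πi · (-3*sqrt(38)*I/38) = 3*sqrt(38)*pi/19

Final answer: 3*sqrt(38)*pi/19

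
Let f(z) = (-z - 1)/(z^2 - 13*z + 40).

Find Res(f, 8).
-3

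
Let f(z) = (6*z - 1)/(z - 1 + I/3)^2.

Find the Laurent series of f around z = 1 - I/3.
Put w = z - (1 - I/3), i.e. z = w + 1 - I/3. The denominator is w^2, so it suffices to rewrite the numerator in powers of w.

P(z) = 6*z - 1
P(w + 1 - I/3) = 5 - 2*I + 6*w

Dividing each term by w^2:
  f = (5 - 2*I)/w^2 + 6/w

Substituting back w = z - 1 + I/3:
  f(z) = (5 - 2*I)/(z - 1 + I/3)^2 + 6/(z - 1 + I/3)

The series is finite because the numerator is a polynomial; the negative powers form the principal part, and the coefficient of 1/(z - 1 + I/3) gives Res(f, 1 - I/3) = 6.

Final answer: (5 - 2*I)/(z - 1 + I/3)^2 + 6/(z - 1 + I/3)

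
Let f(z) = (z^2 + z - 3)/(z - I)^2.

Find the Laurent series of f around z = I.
Put w = z - (I), i.e. z = w + I. The denominator is w^2, so it suffices to rewrite the numerator in powers of w.

P(z) = z^2 + z - 3
P(w + I) = -4 + I + (1 + 2*I)*w + w^2

Dividing each term by w^2:
  f = (-4 + I)/w^2 + (1 + 2*I)/w + 1

Substituting back w = z - I:
  f(z) = (-4 + I)/(z - I)^2 + (1 + 2*I)/(z - I) + 1

The series is finite because the numerator is a polynomial; the negative powers form the principal part, and the coefficient of 1/(z - I) gives Res(f, I) = 1 + 2*I.

Final answer: (-4 + I)/(z - I)^2 + (1 + 2*I)/(z - I) + 1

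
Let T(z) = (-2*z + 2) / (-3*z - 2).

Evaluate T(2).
Substitute z = 2:
  numerator:   -2*(2) + 2 = -2
  denominator: -3*(2) - 2 = -8
T(2) = (-2)/(-8) = 1/4

Final answer: 1/4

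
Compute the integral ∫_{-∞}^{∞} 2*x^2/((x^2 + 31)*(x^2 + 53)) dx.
Let f(z) = 2*z^2/((z^2 + 31)*(z^2 + 53)). The denominator has no real zeros and deg Q - deg P = 2 ≥ 2, so the integral of f over the upper semicircle |z| = R tends to 0 as R → ∞. Closing the contour in the upper half-plane,
  ∫_{-∞}^{∞} f(x) dx = 2πi · Σ Res(f, z_k)  over the poles with Im z_k > 0.

Zeros of the denominator: z^2 + 53 = 0 gives z = ±sqrt(53)*I; z^2 + 31 = 0 gives z = ±sqrt(31)*I.
Upper half-plane: z = sqrt(31)*I, z = sqrt(53)*I (simple).

Each pole is a simple zero of Q(z) = z^4 + 84*z^2 + 1643, so Res(f, z₀) = P(z₀)/Q'(z₀) with P(z) = 2*z^2, Q'(z) = 4*z^3 + 168*z:
  Res(f, sqrt(31)*I) = (-62)/(44*sqrt(31)*I) = sqrt(31)*I/22
  Res(f, sqrt(53)*I) = (-106)/(-44*sqrt(53)*I) = -sqrt(53)*I/22

Sum of residues: I*(-sqrt(53) + sqrt(31))/22
∫_{-∞}^{∞} f(x) dx = 2πi · (I*(-sqrt(53) + sqrt(31))/22) = pi*(-sqrt(31) + sqrt(53))/11

Final answer: pi*(-sqrt(31) + sqrt(53))/11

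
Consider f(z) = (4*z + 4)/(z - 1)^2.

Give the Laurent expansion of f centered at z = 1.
Put w = z - (1), i.e. z = w + 1. The denominator is w^2, so it suffices to rewrite the numerator in powers of w.

P(z) = 4*z + 4
P(w + 1) = 8 + 4*w

Dividing each term by w^2:
  f = 8/w^2 + 4/w

Substituting back w = z - 1:
  f(z) = 8/(z - 1)^2 + 4/(z - 1)

The series is finite because the numerator is a polynomial; the negative powers form the principal part, and the coefficient of 1/(z - 1) gives Res(f, 1) = 4.

Final answer: 8/(z - 1)^2 + 4/(z - 1)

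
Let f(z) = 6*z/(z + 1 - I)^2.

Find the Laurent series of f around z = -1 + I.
(-6 + 6*I)/(z + 1 - I)^2 + 6/(z + 1 - I)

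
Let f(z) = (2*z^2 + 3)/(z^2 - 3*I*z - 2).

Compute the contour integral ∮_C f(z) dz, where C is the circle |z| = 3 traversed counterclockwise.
By the residue theorem, ∮_C f(z) dz = 2πi · (sum of the residues of f at the poles inside |z| = 3).

The denominator factors as (z - I)*(z - 2*I), so the singularities of f are simple poles at z = I, z = 2*I.
  |I|² = 1 < 9 = 3², so this pole is inside the contour.
  |2*I|² = 4 < 9 = 3², so this pole is inside the contour.

With P(z) = 2*z^2 + 3 and Q(z) = z^2 - 3*I*z - 2, each pole is simple, so Res(f, z₀) = P(z₀)/Q'(z₀) with Q'(z) = 2*z - 3*I.
  Res(f, I) = P(I)/Q'(I) = (1)/(-I) = I
  Res(f, 2*I) = P(2*I)/Q'(2*I) = (-5)/(I) = 5*I

Sum of residues inside C: 6*I
∮_C f(z) dz = 2πi · (6*I) = -12*pi

Final answer: -12*pi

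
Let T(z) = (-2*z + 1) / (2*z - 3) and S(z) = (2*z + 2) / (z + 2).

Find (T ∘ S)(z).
(T ∘ S)(z) = T(S(z)) = ((-2)*S(z) + (1))/((2)*S(z) + (-3)). Multiply numerator and denominator by z + 2:
  numerator:   (-2)*(2*z + 2) + (1)*(z + 2) = -3*z - 2
  denominator: (2)*(2*z + 2) + (-3)*(z + 2) = z - 2
(T ∘ S)(z) = (-3*z - 2)/(z - 2)

Final answer: (-3*z - 2)/(z - 2)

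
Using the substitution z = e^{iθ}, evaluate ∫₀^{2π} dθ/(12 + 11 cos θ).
Let J = ∫₀^{2π} dθ/(12 + 11 cos θ).
Put z = e^{iθ}: then cos θ = (z + 1/z)/2, dθ = dz/(iz), and z runs once counterclockwise around |z| = 1:
  J = ∮_{|z|=1} 1/(12 + 11*(z + 1/z)/2) · dz/(iz) = (2/i) ∮_{|z|=1} dz/(11*z^2 + 24*z + 11).
The roots of 11*z^2 + 24*z + 11 are z = (-12 ± sqrt(12^2 - 11^2))/11, with sqrt(23) = sqrt(23); their product is 1, so only z₊ = -12/11 + sqrt(23)/11 lies inside the unit circle (z₋ = -12/11 - sqrt(23)/11 lies outside).
z₊ is a simple zero of q(z) = 11*z^2 + 24*z + 11, so Res(1/q, z₊) = 1/q'(z₊) with q'(z) = 22*z + 24; and q'(z₊) = 11*(z₊ - z₋) = 2*sqrt(23).
Therefore J = (2/i) · 2πi · 1/(2*sqrt(23)) = 2*pi/(sqrt(23)) = 2*sqrt(23)*pi/23

Final answer: 2*sqrt(23)*pi/23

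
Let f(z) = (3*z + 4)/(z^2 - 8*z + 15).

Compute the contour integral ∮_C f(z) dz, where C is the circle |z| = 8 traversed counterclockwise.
By the residue theorem, ∮_C f(z) dz = 2πi · (sum of the residues of f at the poles inside |z| = 8).

The denominator factors as (z - 5)*(z - 3), so the singularities of f are simple poles at z = 5, z = 3.
  |5|² = 25 < 64 = 8², so this pole is inside the contour.
  |3|² = 9 < 64 = 8², so this pole is inside the contour.

With P(z) = 3*z + 4 and Q(z) = z^2 - 8*z + 15, each pole is simple, so Res(f, z₀) = P(z₀)/Q'(z₀) with Q'(z) = 2*z - 8.
  Res(f, 5) = P(5)/Q'(5) = (19)/(2) = 19/2
  Res(f, 3) = P(3)/Q'(3) = (13)/(-2) = -13/2

Sum of residues inside C: 3
∮_C f(z) dz = 2πi · (3) = 6*I*pi

Final answer: 6*I*pi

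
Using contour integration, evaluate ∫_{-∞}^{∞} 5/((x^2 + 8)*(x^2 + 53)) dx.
Let f(z) = 5/((z^2 + 8)*(z^2 + 53)). The denominator has no real zeros and deg Q - deg P = 4 ≥ 2, so the integral of f over the upper semicircle |z| = R tends to 0 as R → ∞. Closing the contour in the upper half-plane,
  ∫_{-∞}^{∞} f(x) dx = 2πi · Σ Res(f, z_k)  over the poles with Im z_k > 0.

Zeros of the denominator: z^2 + 8 = 0 gives z = ±2*sqrt(2)*I; z^2 + 53 = 0 gives z = ±sqrt(53)*I.
Upper half-plane: z = 2*sqrt(2)*I, z = sqrt(53)*I (simple).

Each pole is a simple zero of Q(z) = z^4 + 61*z^2 + 424, so Res(f, z₀) = P(z₀)/Q'(z₀) with P(z) = 5, Q'(z) = 4*z^3 + 122*z:
  Res(f, 2*sqrt(2)*I) = (5)/(180*sqrt(2)*I) = -sqrt(2)*I/72
  Res(f, sqrt(53)*I) = (5)/(-90*sqrt(53)*I) = sqrt(53)*I/954

Sum of residues: I*(-sqrt(2)/72 + sqrt(53)/954)
∫_{-∞}^{∞} f(x) dx = 2πi · (I*(-sqrt(2)/72 + sqrt(53)/954)) = pi*(-4*sqrt(53) + 53*sqrt(2))/1908

Final answer: pi*(-4*sqrt(53) + 53*sqrt(2))/1908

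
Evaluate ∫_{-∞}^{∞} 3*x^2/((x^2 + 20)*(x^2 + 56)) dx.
Let f(z) = 3*z^2/((z^2 + 20)*(z^2 + 56)). The denominator has no real zeros and deg Q - deg P = 2 ≥ 2, so the integral of f over the upper semicircle |z| = R tends to 0 as R → ∞. Closing the contour in the upper half-plane,
  ∫_{-∞}^{∞} f(x) dx = 2πi · Σ Res(f, z_k)  over the poles with Im z_k > 0.

Zeros of the denominator: z^2 + 56 = 0 gives z = ±2*sqrt(14)*I; z^2 + 20 = 0 gives z = ±2*sqrt(5)*I.
Upper half-plane: z = 2*sqrt(14)*I, z = 2*sqrt(5)*I (simple).

Each pole is a simple zero of Q(z) = z^4 + 76*z^2 + 1120, so Res(f, z₀) = P(z₀)/Q'(z₀) with P(z) = 3*z^2, Q'(z) = 4*z^3 + 152*z:
  Res(f, 2*sqrt(14)*I) = (-168)/(-144*sqrt(14)*I) = -sqrt(14)*I/12
  Res(f, 2*sqrt(5)*I) = (-60)/(144*sqrt(5)*I) = sqrt(5)*I/12

Sum of residues: I*(-sqrt(14) + sqrt(5))/12
∫_{-∞}^{∞} f(x) dx = 2πi · (I*(-sqrt(14) + sqrt(5))/12) = pi*(-sqrt(5) + sqrt(14))/6

Final answer: pi*(-sqrt(5) + sqrt(14))/6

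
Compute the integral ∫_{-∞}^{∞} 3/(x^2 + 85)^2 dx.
3*sqrt(85)*pi/14450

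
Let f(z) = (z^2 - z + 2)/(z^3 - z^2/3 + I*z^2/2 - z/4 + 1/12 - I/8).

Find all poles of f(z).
{-1/2, 1/3 - I/2, 1/2}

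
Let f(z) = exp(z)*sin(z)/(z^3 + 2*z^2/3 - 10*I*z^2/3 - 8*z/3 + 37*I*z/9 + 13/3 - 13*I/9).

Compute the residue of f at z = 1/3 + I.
Write f(z) = P(z)/Q(z) with P(z) = exp(z)*sin(z) and Q(z) = z^3 + 2*z^2/3 - 10*I*z^2/3 - 8*z/3 + 37*I*z/9 + 13/3 - 13*I/9.
The denominator factors as Q(z) = (z - 1/3 - I)*(z + 2 - 3*I)*(z - 1 + 2*I/3), so z = 1/3 + I is a simple zero of Q and P is analytic there; z = 1/3 + I is therefore a simple pole and
  Res(f, z₀) = P(z₀)/Q'(z₀).

Q'(z) = 3*z^2 + 4*z/3 - 20*I*z/3 - 8/3 + 37*I/9, so Q'(1/3 + I) = 16/9 + 47*I/9.
P(1/3 + I) = exp(1/3 + I)*sin(1/3 + I).

Res(f, 1/3 + I) = (exp(1/3 + I)*sin(1/3 + I))/(16/9 + 47*I/9) = (144/2465 - 423*I/2465)*exp(1/3 + I)*sin(1/3 + I)

Final answer: (144/2465 - 423*I/2465)*exp(1/3 + I)*sin(1/3 + I)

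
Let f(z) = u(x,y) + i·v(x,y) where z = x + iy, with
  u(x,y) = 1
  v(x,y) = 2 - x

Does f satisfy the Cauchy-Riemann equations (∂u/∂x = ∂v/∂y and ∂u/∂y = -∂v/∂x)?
∂u/∂x = 0
∂v/∂y = 0
∂u/∂y = 0
∂v/∂x = -1
∂u/∂y ≠ -∂v/∂x; the Cauchy-Riemann equations are not satisfied, so f is not analytic.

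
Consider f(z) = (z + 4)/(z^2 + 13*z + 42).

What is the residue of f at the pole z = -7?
Write f(z) = P(z)/Q(z) with P(z) = z + 4 and Q(z) = z^2 + 13*z + 42.
The denominator factors as Q(z) = (z + 6)*(z + 7), so z = -7 is a simple zero of Q and P is analytic there; z = -7 is therefore a simple pole and
  Res(f, z₀) = P(z₀)/Q'(z₀).

Q'(z) = 2*z + 13, so Q'(-7) = -1.
P(-7) = -3.

Res(f, -7) = (-3)/(-1) = 3

Final answer: 3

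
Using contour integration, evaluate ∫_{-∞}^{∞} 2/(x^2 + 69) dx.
Let f(z) = 2/(z^2 + 69). The denominator has no real zeros and deg Q - deg P = 2 ≥ 2, so the integral of f over the upper semicircle |z| = R tends to 0 as R → ∞. Closing the contour in the upper half-plane,
  ∫_{-∞}^{∞} f(x) dx = 2πi · Σ Res(f, z_k)  over the poles with Im z_k > 0.

Zeros of the denominator: z^2 + 69 = 0 gives z = ±sqrt(69)*I.
Upper half-plane: z = sqrt(69)*I (simple).

Each pole is a simple zero of Q(z) = z^2 + 69, so Res(f, z₀) = P(z₀)/Q'(z₀) with P(z) = 2, Q'(z) = 2*z:
  Res(f, sqrt(69)*I) = (2)/(2*sqrt(69)*I) = -sqrt(69)*I/69

∫_{-∞}^{∞} f(x) dx = 2πi · (-sqrt(69)*I/69) = 2*sqrt(69)*pi/69

Final answer: 2*sqrt(69)*pi/69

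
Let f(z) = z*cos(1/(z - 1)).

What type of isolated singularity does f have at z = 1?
essential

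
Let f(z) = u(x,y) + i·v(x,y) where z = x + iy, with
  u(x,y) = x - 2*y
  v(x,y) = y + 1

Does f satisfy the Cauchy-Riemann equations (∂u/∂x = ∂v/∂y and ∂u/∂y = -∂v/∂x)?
∂u/∂x = 1
∂v/∂y = 1
∂u/∂y = -2
∂v/∂x = 0
∂u/∂y ≠ -∂v/∂x; the Cauchy-Riemann equations are not satisfied, so f is not analytic.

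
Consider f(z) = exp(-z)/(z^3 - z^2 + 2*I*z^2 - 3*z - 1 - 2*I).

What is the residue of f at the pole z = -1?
Write f(z) = P(z)/Q(z) with P(z) = exp(-z) and Q(z) = z^3 - z^2 + 2*I*z^2 - 3*z - 1 - 2*I.
The denominator factors as Q(z) = (z + I)*(z + 1)*(z - 2 + I), so z = -1 is a simple zero of Q and P is analytic there; z = -1 is therefore a simple pole and
  Res(f, z₀) = P(z₀)/Q'(z₀).

Q'(z) = 3*z^2 - 2*z + 4*I*z - 3, so Q'(-1) = 2 - 4*I.
P(-1) = exp(1).

Res(f, -1) = (exp(1))/(2 - 4*I) = exp(1)*(1/10 + I/5)

Final answer: exp(1)*(1/10 + I/5)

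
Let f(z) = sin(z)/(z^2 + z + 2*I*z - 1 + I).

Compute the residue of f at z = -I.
Write f(z) = P(z)/Q(z) with P(z) = sin(z) and Q(z) = z^2 + z + 2*I*z - 1 + I.
The denominator factors as Q(z) = (z + I)*(z + 1 + I), so z = -I is a simple zero of Q and P is analytic there; z = -I is therefore a simple pole and
  Res(f, z₀) = P(z₀)/Q'(z₀).

Q'(z) = 2*z + 1 + 2*I, so Q'(-I) = 1.
P(-I) = -I*sinh(1).

Res(f, -I) = (-I*sinh(1))/(1) = -I*sinh(1)

Final answer: -I*sinh(1)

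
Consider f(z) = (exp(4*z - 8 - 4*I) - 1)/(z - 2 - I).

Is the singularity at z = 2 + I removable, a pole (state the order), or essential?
removable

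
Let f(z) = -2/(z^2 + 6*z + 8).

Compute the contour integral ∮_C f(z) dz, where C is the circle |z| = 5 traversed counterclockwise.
0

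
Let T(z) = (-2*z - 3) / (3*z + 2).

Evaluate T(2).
-7/8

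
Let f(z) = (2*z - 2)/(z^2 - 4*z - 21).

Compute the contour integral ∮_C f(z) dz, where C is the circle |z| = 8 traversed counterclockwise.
By the residue theorem, ∮_C f(z) dz = 2πi · (sum of the residues of f at the poles inside |z| = 8).

The denominator factors as (z - 7)*(z + 3), so the singularities of f are simple poles at z = 7, z = -3.
  |7|² = 49 < 64 = 8², so this pole is inside the contour.
  |-3|² = 9 < 64 = 8², so this pole is inside the contour.

With P(z) = 2*z - 2 and Q(z) = z^2 - 4*z - 21, each pole is simple, so Res(f, z₀) = P(z₀)/Q'(z₀) with Q'(z) = 2*z - 4.
  Res(f, 7) = P(7)/Q'(7) = (12)/(10) = 6/5
  Res(f, -3) = P(-3)/Q'(-3) = (-8)/(-10) = 4/5

Sum of residues inside C: 2
∮_C f(z) dz = 2πi · (2) = 4*I*pi

Final answer: 4*I*pi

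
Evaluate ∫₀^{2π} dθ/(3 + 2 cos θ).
Let J = ∫₀^{2π} dθ/(3 + 2 cos θ).
Put z = e^{iθ}: then cos θ = (z + 1/z)/2, dθ = dz/(iz), and z runs once counterclockwise around |z| = 1:
  J = ∮_{|z|=1} 1/(3 + 2*(z + 1/z)/2) · dz/(iz) = (2/i) ∮_{|z|=1} dz/(2*z^2 + 6*z + 2).
The roots of 2*z^2 + 6*z + 2 are z = (-3 ± sqrt(3^2 - 2^2))/2, with sqrt(5) = sqrt(5); their product is 1, so only z₊ = -3/2 + sqrt(5)/2 lies inside the unit circle (z₋ = -3/2 - sqrt(5)/2 lies outside).
z₊ is a simple zero of q(z) = 2*z^2 + 6*z + 2, so Res(1/q, z₊) = 1/q'(z₊) with q'(z) = 4*z + 6; and q'(z₊) = 2*(z₊ - z₋) = 2*sqrt(5).
Therefore J = (2/i) · 2πi · 1/(2*sqrt(5)) = 2*pi/(sqrt(5)) = 2*sqrt(5)*pi/5

Final answer: 2*sqrt(5)*pi/5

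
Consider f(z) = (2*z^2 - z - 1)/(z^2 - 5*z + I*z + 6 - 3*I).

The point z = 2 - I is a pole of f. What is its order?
Factor the denominator:
  z^2 - 5*z + I*z + 6 - 3*I = (z - 2 + I)*(z - 3)

The numerator P(z) = 2*z^2 - z - 1 has P(2 - I) = 3 - 7*I ≠ 0, so no factor of (z - 2 + I) cancels.
Near z = 2 - I we can therefore write f(z) = g(z)/(z - 2 + I) with g analytic at 2 - I and g(2 - I) ≠ 0 (g is the numerator divided by the remaining denominator factors).

Hence z = 2 - I is a pole of order 1.

Final answer: 1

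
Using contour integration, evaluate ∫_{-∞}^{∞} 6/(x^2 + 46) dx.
Let f(z) = 6/(z^2 + 46). The denominator has no real zeros and deg Q - deg P = 2 ≥ 2, so the integral of f over the upper semicircle |z| = R tends to 0 as R → ∞. Closing the contour in the upper half-plane,
  ∫_{-∞}^{∞} f(x) dx = 2πi · Σ Res(f, z_k)  over the poles with Im z_k > 0.

Zeros of the denominator: z^2 + 46 = 0 gives z = ±sqrt(46)*I.
Upper half-plane: z = sqrt(46)*I (simple).

Each pole is a simple zero of Q(z) = z^2 + 46, so Res(f, z₀) = P(z₀)/Q'(z₀) with P(z) = 6, Q'(z) = 2*z:
  Res(f, sqrt(46)*I) = (6)/(2*sqrt(46)*I) = -3*sqrt(46)*I/46

∫_{-∞}^{∞} f(x) dx = 2πi · (-3*sqrt(46)*I/46) = 3*sqrt(46)*pi/23

Final answer: 3*sqrt(46)*pi/23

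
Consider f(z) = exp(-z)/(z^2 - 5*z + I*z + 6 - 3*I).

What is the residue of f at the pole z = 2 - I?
(-1/2 + I/2)*exp(-2 + I)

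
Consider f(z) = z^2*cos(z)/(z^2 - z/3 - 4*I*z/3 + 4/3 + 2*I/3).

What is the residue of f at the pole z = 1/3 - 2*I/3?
(29/195 - 28*I/195)*cos(1/3 - 2*I/3)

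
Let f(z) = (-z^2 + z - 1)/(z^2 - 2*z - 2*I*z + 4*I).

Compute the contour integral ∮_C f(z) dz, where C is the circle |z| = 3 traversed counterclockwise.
By the residue theorem, ∮_C f(z) dz = 2πi · (sum of the residues of f at the poles inside |z| = 3).

The denominator factors as (z - 2*I)*(z - 2), so the singularities of f are simple poles at z = 2*I, z = 2.
  |2*I|² = 4 < 9 = 3², so this pole is inside the contour.
  |2|² = 4 < 9 = 3², so this pole is inside the contour.

With P(z) = -z^2 + z - 1 and Q(z) = z^2 - 2*z - 2*I*z + 4*I, each pole is simple, so Res(f, z₀) = P(z₀)/Q'(z₀) with Q'(z) = 2*z - 2 - 2*I.
  Res(f, 2*I) = P(2*I)/Q'(2*I) = (3 + 2*I)/(-2 + 2*I) = -1/4 - 5*I/4
  Res(f, 2) = P(2)/Q'(2) = (-3)/(2 - 2*I) = -3/4 - 3*I/4

Sum of residues inside C: -1 - 2*I
∮_C f(z) dz = 2πi · (-1 - 2*I) = pi*(4 - 2*I)

Final answer: pi*(4 - 2*I)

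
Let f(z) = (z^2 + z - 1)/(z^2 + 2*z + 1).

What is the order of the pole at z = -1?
Factor the denominator:
  z^2 + 2*z + 1 = (z + 1)^2

The numerator P(z) = z^2 + z - 1 has P(-1) = -1 ≠ 0, so no factor of (z + 1) cancels.
Near z = -1 we can therefore write f(z) = g(z)/(z + 1)^2 with g analytic at -1 and g(-1) ≠ 0 (g is just the numerator).

Hence z = -1 is a pole of order 2.

Final answer: 2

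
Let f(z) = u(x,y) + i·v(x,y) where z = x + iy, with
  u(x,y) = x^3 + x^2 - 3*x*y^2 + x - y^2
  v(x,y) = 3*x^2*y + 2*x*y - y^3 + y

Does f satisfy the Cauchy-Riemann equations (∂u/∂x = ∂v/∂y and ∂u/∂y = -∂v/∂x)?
∂u/∂x = 3*x^2 + 2*x - 3*y^2 + 1
∂v/∂y = 3*x^2 + 2*x - 3*y^2 + 1
∂u/∂y = -6*x*y - 2*y
∂v/∂x = 6*x*y + 2*y
∂u/∂x = ∂v/∂y and ∂u/∂y = -∂v/∂x hold identically; f is analytic.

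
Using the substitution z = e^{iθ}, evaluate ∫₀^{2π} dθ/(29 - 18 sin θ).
Call the integral J. The integrand is 2π-periodic and we integrate over a full period, so shifting θ does not change the value (θ → θ + π/2 turns sin θ into cos θ; θ → θ + π flips the sign of the trig term). Hence
  J = ∫₀^{2π} dθ/(29 + 18 cos θ).
Put z = e^{iθ}: then cos θ = (z + 1/z)/2, dθ = dz/(iz), and z runs once counterclockwise around |z| = 1:
  J = ∮_{|z|=1} 1/(29 + 18*(z + 1/z)/2) · dz/(iz) = (2/i) ∮_{|z|=1} dz/(18*z^2 + 58*z + 18).
The roots of 18*z^2 + 58*z + 18 are z = (-29 ± sqrt(29^2 - 18^2))/18, with sqrt(517) = sqrt(517); their product is 1, so only z₊ = -29/18 + sqrt(517)/18 lies inside the unit circle (z₋ = -29/18 - sqrt(517)/18 lies outside).
z₊ is a simple zero of q(z) = 18*z^2 + 58*z + 18, so Res(1/q, z₊) = 1/q'(z₊) with q'(z) = 36*z + 58; and q'(z₊) = 18*(z₊ - z₋) = 2*sqrt(517).
Therefore J = (2/i) · 2πi · 1/(2*sqrt(517)) = 2*pi/(sqrt(517)) = 2*sqrt(517)*pi/517

Final answer: 2*sqrt(517)*pi/517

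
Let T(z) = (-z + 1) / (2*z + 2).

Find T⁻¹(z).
Set w = T(z) = (-z + 1) / (2*z + 2) and solve for z:
  w*(2*z + 2) = -z + 1
  2*w + z*(2*w + 1) - 1 = 0
  z*(2*w + 1) = 1 - 2*w
  z = (2*w - 1)/(-2*w - 1)
Renaming the variable, T⁻¹(z) = (2*z - 1)/(-2*z - 1) = (-2*z + 1)/(2*z + 1).
(Check: ad - bc = -4 ≠ 0, so T is invertible.)

Final answer: (-2*z + 1)/(2*z + 1)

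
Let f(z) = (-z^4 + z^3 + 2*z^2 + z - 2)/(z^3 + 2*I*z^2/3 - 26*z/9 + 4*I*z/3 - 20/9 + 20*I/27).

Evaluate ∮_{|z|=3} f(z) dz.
pi*(-4/3 - 8*I/9)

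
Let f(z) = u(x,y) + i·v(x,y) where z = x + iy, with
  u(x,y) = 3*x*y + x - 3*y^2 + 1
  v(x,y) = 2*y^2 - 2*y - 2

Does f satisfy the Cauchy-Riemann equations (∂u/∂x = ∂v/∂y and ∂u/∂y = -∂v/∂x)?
∂u/∂x = 3*y + 1
∂v/∂y = 4*y - 2
∂u/∂y = 3*x - 6*y
∂v/∂x = 0
∂u/∂x ≠ ∂v/∂y and ∂u/∂y ≠ -∂v/∂x; the Cauchy-Riemann equations are not satisfied, so f is not analytic.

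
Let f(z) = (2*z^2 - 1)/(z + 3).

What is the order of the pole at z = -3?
Factor the denominator:
  z + 3 = (z + 3)

The numerator P(z) = 2*z^2 - 1 has P(-3) = 17 ≠ 0, so no factor of (z + 3) cancels.
Near z = -3 we can therefore write f(z) = g(z)/(z + 3) with g analytic at -3 and g(-3) ≠ 0 (g is just the numerator).

Hence z = -3 is a pole of order 1.

Final answer: 1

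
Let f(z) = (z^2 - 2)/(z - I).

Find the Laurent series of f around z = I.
Put w = z - (I), i.e. z = w + I. The denominator is w, so it suffices to rewrite the numerator in powers of w.

P(z) = z^2 - 2
P(w + I) = -3 + 2*I*w + w^2

Dividing each term by w:
  f = -3/w + 2*I + w

Substituting back w = z - I:
  f(z) = -3/(z - I) + 2*I + (z - I)

The series is finite because the numerator is a polynomial; the negative powers form the principal part, and the coefficient of 1/(z - I) gives Res(f, I) = -3.

Final answer: -3/(z - I) + 2*I + (z - I)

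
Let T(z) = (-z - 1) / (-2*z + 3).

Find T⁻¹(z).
Set w = T(z) = (-z - 1) / (-2*z + 3) and solve for z:
  w*(-2*z + 3) = -z - 1
  3*w + z*(1 - 2*w) + 1 = 0
  z*(1 - 2*w) = -3*w - 1
  z = (3*w + 1)/(2*w - 1)
Renaming the variable, T⁻¹(z) = (3*z + 1)/(2*z - 1).
(Check: ad - bc = -5 ≠ 0, so T is invertible.)

Final answer: (3*z + 1)/(2*z - 1)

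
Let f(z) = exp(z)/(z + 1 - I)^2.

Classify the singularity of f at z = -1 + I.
Write f(z) = g(z)/(z + 1 - I)^2 with g(z) = exp(z).
g is entire and g(-1 + I) = exp(-1 + I) ≠ 0, so no factor of (z + 1 - I) cancels: the Laurent expansion of f about z = -1 + I starts at the power -2, i.e. lim_{z→z₀} (z - z₀)^2 f(z) = exp(-1 + I) is finite and nonzero.
So z = -1 + I is a pole of order 2.

Final answer: pole of order 2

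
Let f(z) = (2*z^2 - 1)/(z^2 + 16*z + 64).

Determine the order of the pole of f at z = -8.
Factor the denominator:
  z^2 + 16*z + 64 = (z + 8)^2

The numerator P(z) = 2*z^2 - 1 has P(-8) = 127 ≠ 0, so no factor of (z + 8) cancels.
Near z = -8 we can therefore write f(z) = g(z)/(z + 8)^2 with g analytic at -8 and g(-8) ≠ 0 (g is just the numerator).

Hence z = -8 is a pole of order 2.

Final answer: 2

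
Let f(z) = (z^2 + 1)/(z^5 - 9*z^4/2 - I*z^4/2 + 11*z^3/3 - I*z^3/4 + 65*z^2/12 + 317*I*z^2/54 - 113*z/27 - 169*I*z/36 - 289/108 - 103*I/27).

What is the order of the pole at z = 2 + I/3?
3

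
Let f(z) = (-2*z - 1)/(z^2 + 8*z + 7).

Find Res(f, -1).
Write f(z) = P(z)/Q(z) with P(z) = -2*z - 1 and Q(z) = z^2 + 8*z + 7.
The denominator factors as Q(z) = (z + 7)*(z + 1), so z = -1 is a simple zero of Q and P is analytic there; z = -1 is therefore a simple pole and
  Res(f, z₀) = P(z₀)/Q'(z₀).

Q'(z) = 2*z + 8, so Q'(-1) = 6.
P(-1) = 1.

Res(f, -1) = (1)/(6) = 1/6

Final answer: 1/6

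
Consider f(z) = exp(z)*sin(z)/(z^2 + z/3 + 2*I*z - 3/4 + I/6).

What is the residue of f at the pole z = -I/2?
Write f(z) = P(z)/Q(z) with P(z) = exp(z)*sin(z) and Q(z) = z^2 + z/3 + 2*I*z - 3/4 + I/6.
The denominator factors as Q(z) = (z + 1/3 + 3*I/2)*(z + I/2), so z = -I/2 is a simple zero of Q and P is analytic there; z = -I/2 is therefore a simple pole and
  Res(f, z₀) = P(z₀)/Q'(z₀).

Q'(z) = 2*z + 1/3 + 2*I, so Q'(-I/2) = 1/3 + I.
P(-I/2) = -I*exp(-I/2)*sinh(1/2).

Res(f, -I/2) = (-I*exp(-I/2)*sinh(1/2))/(1/3 + I) = (-9/10 - 3*I/10)*exp(-I/2)*sinh(1/2)

Final answer: (-9/10 - 3*I/10)*exp(-I/2)*sinh(1/2)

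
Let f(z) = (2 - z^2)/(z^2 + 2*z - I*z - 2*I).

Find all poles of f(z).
{-2, I}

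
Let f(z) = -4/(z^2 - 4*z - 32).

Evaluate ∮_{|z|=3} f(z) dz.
0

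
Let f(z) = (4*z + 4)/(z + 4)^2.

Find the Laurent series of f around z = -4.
-12/(z + 4)^2 + 4/(z + 4)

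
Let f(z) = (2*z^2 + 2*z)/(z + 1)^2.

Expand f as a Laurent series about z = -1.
Put w = z - (-1), i.e. z = w - 1. The denominator is w^2, so it suffices to rewrite the numerator in powers of w.

P(z) = 2*z^2 + 2*z
P(w - 1) = -2*w + 2*w^2

Dividing each term by w^2:
  f = -2/w + 2

Substituting back w = z + 1:
  f(z) = -2/(z + 1) + 2

The series is finite because the numerator is a polynomial; the negative powers form the principal part, and the coefficient of 1/(z + 1) gives Res(f, -1) = -2.

Final answer: -2/(z + 1) + 2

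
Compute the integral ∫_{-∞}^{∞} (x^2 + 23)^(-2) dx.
sqrt(23)*pi/1058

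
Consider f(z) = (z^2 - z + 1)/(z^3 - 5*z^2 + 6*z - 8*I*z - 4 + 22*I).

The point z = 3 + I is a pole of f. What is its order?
Factor the denominator:
  z^3 - 5*z^2 + 6*z - 8*I*z - 4 + 22*I = (z - 3 - I)^2*(z + 1 + 2*I)

The numerator P(z) = z^2 - z + 1 has P(3 + I) = 6 + 5*I ≠ 0, so no factor of (z - 3 - I) cancels.
Near z = 3 + I we can therefore write f(z) = g(z)/(z - 3 - I)^2 with g analytic at 3 + I and g(3 + I) ≠ 0 (g is the numerator divided by the remaining denominator factors).

Hence z = 3 + I is a pole of order 2.

Final answer: 2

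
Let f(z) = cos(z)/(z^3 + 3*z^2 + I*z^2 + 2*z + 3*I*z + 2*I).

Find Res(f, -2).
Write f(z) = P(z)/Q(z) with P(z) = cos(z) and Q(z) = z^3 + 3*z^2 + I*z^2 + 2*z + 3*I*z + 2*I.
The denominator factors as Q(z) = (z + 2)*(z + 1)*(z + I), so z = -2 is a simple zero of Q and P is analytic there; z = -2 is therefore a simple pole and
  Res(f, z₀) = P(z₀)/Q'(z₀).

Q'(z) = 3*z^2 + 6*z + 2*I*z + 2 + 3*I, so Q'(-2) = 2 - I.
P(-2) = cos(2).

Res(f, -2) = (cos(2))/(2 - I) = (2/5 + I/5)*cos(2)

Final answer: (2/5 + I/5)*cos(2)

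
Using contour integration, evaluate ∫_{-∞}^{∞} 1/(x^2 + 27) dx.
sqrt(3)*pi/9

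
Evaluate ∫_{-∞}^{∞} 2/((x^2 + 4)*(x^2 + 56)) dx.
pi*(14 - sqrt(14))/728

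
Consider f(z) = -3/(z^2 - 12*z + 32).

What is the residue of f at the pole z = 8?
-3/4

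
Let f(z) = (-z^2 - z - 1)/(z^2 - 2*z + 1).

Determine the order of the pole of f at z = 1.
Factor the denominator:
  z^2 - 2*z + 1 = (z - 1)^2

The numerator P(z) = -z^2 - z - 1 has P(1) = -3 ≠ 0, so no factor of (z - 1) cancels.
Near z = 1 we can therefore write f(z) = g(z)/(z - 1)^2 with g analytic at 1 and g(1) ≠ 0 (g is just the numerator).

Hence z = 1 is a pole of order 2.

Final answer: 2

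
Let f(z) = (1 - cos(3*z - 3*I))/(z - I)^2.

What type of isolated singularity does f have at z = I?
removable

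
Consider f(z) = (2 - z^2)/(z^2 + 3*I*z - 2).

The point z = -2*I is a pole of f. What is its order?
1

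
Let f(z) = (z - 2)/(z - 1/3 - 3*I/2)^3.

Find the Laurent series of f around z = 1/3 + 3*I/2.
(-5/3 + 3*I/2)/(z - 1/3 - 3*I/2)^3 + 1/(z - 1/3 - 3*I/2)^2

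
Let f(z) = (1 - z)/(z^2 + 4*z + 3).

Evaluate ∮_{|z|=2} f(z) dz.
By the residue theorem, ∮_C f(z) dz = 2πi · (sum of the residues of f at the poles inside |z| = 2).

The denominator factors as (z + 1)*(z + 3), so the singularities of f are simple poles at z = -1, z = -3.
  |-1|² = 1 < 4 = 2², so this pole is inside the contour.
  |-3|² = 9 > 4 = 2², so this pole is outside the contour.

With P(z) = 1 - z and Q(z) = z^2 + 4*z + 3, each pole is simple, so Res(f, z₀) = P(z₀)/Q'(z₀) with Q'(z) = 2*z + 4.
  Res(f, -1) = P(-1)/Q'(-1) = (2)/(2) = 1

∮_C f(z) dz = 2πi · (1) = 2*I*pi

Final answer: 2*I*pi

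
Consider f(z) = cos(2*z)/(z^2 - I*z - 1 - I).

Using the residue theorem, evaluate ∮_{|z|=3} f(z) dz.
By the residue theorem, ∮_C f(z) dz = 2πi · (sum of the residues of f at the poles inside |z| = 3).

The denominator factors as (z + 1)*(z - 1 - I), so the singularities of f are simple poles at z = -1, z = 1 + I.
  |-1|² = 1 < 9 = 3², so this pole is inside the contour.
  |1 + I|² = 2 < 9 = 3², so this pole is inside the contour.

With P(z) = cos(2*z) and Q(z) = z^2 - I*z - 1 - I, each pole is simple, so Res(f, z₀) = P(z₀)/Q'(z₀) with Q'(z) = 2*z - I.
  Res(f, -1) = P(-1)/Q'(-1) = (cos(2))/(-2 - I) = (-2/5 + I/5)*cos(2)
  Res(f, 1 + I) = P(1 + I)/Q'(1 + I) = (cos(2 + 2*I))/(2 + I) = (2/5 - I/5)*cos(2 + 2*I)

Sum of residues inside C: (2/5 - I/5)*cos(2 + 2*I) + (-2/5 + I/5)*cos(2)
∮_C f(z) dz = 2πi · ((2/5 - I/5)*cos(2 + 2*I) + (-2/5 + I/5)*cos(2)) = pi*(2/5 + 4*I/5)*cos(2 + 2*I) + pi*(-2/5 - 4*I/5)*cos(2)

Final answer: pi*(2/5 + 4*I/5)*cos(2 + 2*I) + pi*(-2/5 - 4*I/5)*cos(2)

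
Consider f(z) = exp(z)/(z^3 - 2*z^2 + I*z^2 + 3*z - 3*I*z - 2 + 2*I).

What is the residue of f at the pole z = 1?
exp(1)*(2/5 + I/5)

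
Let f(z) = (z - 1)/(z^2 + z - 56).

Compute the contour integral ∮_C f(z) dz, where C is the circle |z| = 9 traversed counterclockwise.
2*I*pi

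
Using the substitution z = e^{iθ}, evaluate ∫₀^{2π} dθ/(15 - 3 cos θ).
Call the integral J. The integrand is 2π-periodic and we integrate over a full period, so shifting θ does not change the value (θ → θ + π flips the sign of the trig term). Hence
  J = ∫₀^{2π} dθ/(15 + 3 cos θ).
Put z = e^{iθ}: then cos θ = (z + 1/z)/2, dθ = dz/(iz), and z runs once counterclockwise around |z| = 1:
  J = ∮_{|z|=1} 1/(15 + 3*(z + 1/z)/2) · dz/(iz) = (2/i) ∮_{|z|=1} dz/(3*z^2 + 30*z + 3).
The roots of 3*z^2 + 30*z + 3 are z = (-15 ± sqrt(15^2 - 3^2))/3, with sqrt(216) = 6*sqrt(6); their product is 1, so only z₊ = -5 + 2*sqrt(6) lies inside the unit circle (z₋ = -5 - 2*sqrt(6) lies outside).
z₊ is a simple zero of q(z) = 3*z^2 + 30*z + 3, so Res(1/q, z₊) = 1/q'(z₊) with q'(z) = 6*z + 30; and q'(z₊) = 3*(z₊ - z₋) = 12*sqrt(6).
Therefore J = (2/i) · 2πi · 1/(12*sqrt(6)) = 2*pi/(6*sqrt(6)) = sqrt(6)*pi/18

Final answer: sqrt(6)*pi/18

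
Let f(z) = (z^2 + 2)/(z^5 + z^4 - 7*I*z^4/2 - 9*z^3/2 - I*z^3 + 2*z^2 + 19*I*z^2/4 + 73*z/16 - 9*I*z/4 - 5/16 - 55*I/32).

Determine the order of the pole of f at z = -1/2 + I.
Factor the denominator:
  z^5 + z^4 - 7*I*z^4/2 - 9*z^3/2 - I*z^3 + 2*z^2 + 19*I*z^2/4 + 73*z/16 - 9*I*z/4 - 5/16 - 55*I/32 = (z + 1/2 - I)^4*(z - 1 + I/2)

The numerator P(z) = z^2 + 2 has P(-1/2 + I) = 5/4 - I ≠ 0, so no factor of (z + 1/2 - I) cancels.
Near z = -1/2 + I we can therefore write f(z) = g(z)/(z + 1/2 - I)^4 with g analytic at -1/2 + I and g(-1/2 + I) ≠ 0 (g is the numerator divided by the remaining denominator factors).

Hence z = -1/2 + I is a pole of order 4.

Final answer: 4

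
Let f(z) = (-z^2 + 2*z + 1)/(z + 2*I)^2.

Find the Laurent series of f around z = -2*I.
Put w = z - (-2*I), i.e. z = w - 2*I. The denominator is w^2, so it suffices to rewrite the numerator in powers of w.

P(z) = -z^2 + 2*z + 1
P(w - 2*I) = 5 - 4*I + (2 + 4*I)*w - w^2

Dividing each term by w^2:
  f = (5 - 4*I)/w^2 + (2 + 4*I)/w - 1

Substituting back w = z + 2*I:
  f(z) = (5 - 4*I)/(z + 2*I)^2 + (2 + 4*I)/(z + 2*I) - 1

The series is finite because the numerator is a polynomial; the negative powers form the principal part, and the coefficient of 1/(z + 2*I) gives Res(f, -2*I) = 2 + 4*I.

Final answer: (5 - 4*I)/(z + 2*I)^2 + (2 + 4*I)/(z + 2*I) - 1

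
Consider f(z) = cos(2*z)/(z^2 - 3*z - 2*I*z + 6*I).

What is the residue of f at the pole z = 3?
Write f(z) = P(z)/Q(z) with P(z) = cos(2*z) and Q(z) = z^2 - 3*z - 2*I*z + 6*I.
The denominator factors as Q(z) = (z - 2*I)*(z - 3), so z = 3 is a simple zero of Q and P is analytic there; z = 3 is therefore a simple pole and
  Res(f, z₀) = P(z₀)/Q'(z₀).

Q'(z) = 2*z - 3 - 2*I, so Q'(3) = 3 - 2*I.
P(3) = cos(6).

Res(f, 3) = (cos(6))/(3 - 2*I) = (3/13 + 2*I/13)*cos(6)

Final answer: (3/13 + 2*I/13)*cos(6)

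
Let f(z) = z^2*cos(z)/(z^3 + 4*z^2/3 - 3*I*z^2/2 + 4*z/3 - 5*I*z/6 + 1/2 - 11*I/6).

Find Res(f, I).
(-48/185 + 66*I/185)*cosh(1)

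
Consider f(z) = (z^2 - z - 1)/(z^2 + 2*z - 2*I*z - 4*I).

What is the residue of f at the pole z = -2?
-5/4 + 5*I/4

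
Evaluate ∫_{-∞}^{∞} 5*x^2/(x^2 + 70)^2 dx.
sqrt(70)*pi/28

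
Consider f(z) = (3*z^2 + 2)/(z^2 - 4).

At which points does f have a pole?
The singularities of f are the zeros of the denominator. Factoring,
  z^2 - 4 = (z + 2)*(z - 2)
so the candidates are z = -2, z = 2.

Check the numerator P(z) = 3*z^2 + 2 at each one:
  P(-2) = 14 ≠ 0, so z = -2 is a (simple) pole.
  P(2) = 14 ≠ 0, so z = 2 is a (simple) pole.

Poles of f: {-2, 2}

Final answer: {-2, 2}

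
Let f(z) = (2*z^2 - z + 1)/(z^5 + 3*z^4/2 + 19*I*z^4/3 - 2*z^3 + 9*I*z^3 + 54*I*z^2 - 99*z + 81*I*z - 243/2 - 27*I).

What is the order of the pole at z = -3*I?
Factor the denominator:
  z^5 + 3*z^4/2 + 19*I*z^4/3 - 2*z^3 + 9*I*z^3 + 54*I*z^2 - 99*z + 81*I*z - 243/2 - 27*I = (z + 3*I)^3*(z + 3/2 + I/3)*(z - 3*I)

The numerator P(z) = 2*z^2 - z + 1 has P(-3*I) = -17 + 3*I ≠ 0, so no factor of (z + 3*I) cancels.
Near z = -3*I we can therefore write f(z) = g(z)/(z + 3*I)^3 with g analytic at -3*I and g(-3*I) ≠ 0 (g is the numerator divided by the remaining denominator factors).

Hence z = -3*I is a pole of order 3.

Final answer: 3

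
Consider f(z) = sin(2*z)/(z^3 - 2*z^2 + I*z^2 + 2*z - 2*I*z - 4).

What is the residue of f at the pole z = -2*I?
Write f(z) = P(z)/Q(z) with P(z) = sin(2*z) and Q(z) = z^3 - 2*z^2 + I*z^2 + 2*z - 2*I*z - 4.
The denominator factors as Q(z) = (z - 2)*(z + 2*I)*(z - I), so z = -2*I is a simple zero of Q and P is analytic there; z = -2*I is therefore a simple pole and
  Res(f, z₀) = P(z₀)/Q'(z₀).

Q'(z) = 3*z^2 - 4*z + 2*I*z + 2 - 2*I, so Q'(-2*I) = -6 + 6*I.
P(-2*I) = -I*sinh(4).

Res(f, -2*I) = (-I*sinh(4))/(-6 + 6*I) = (-1/12 + I/12)*sinh(4)

Final answer: (-1/12 + I/12)*sinh(4)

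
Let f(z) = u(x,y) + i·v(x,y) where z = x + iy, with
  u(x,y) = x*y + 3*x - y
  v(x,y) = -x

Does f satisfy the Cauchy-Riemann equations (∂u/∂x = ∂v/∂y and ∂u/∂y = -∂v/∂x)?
∂u/∂x = y + 3
∂v/∂y = 0
∂u/∂y = x - 1
∂v/∂x = -1
∂u/∂x ≠ ∂v/∂y and ∂u/∂y ≠ -∂v/∂x; the Cauchy-Riemann equations are not satisfied, so f is not analytic.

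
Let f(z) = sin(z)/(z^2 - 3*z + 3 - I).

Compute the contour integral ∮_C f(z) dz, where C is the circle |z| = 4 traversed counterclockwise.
By the residue theorem, ∮_C f(z) dz = 2πi · (sum of the residues of f at the poles inside |z| = 4).

The denominator factors as (z - 1 + I)*(z - 2 - I), so the singularities of f are simple poles at z = 1 - I, z = 2 + I.
  |1 - I|² = 2 < 16 = 4², so this pole is inside the contour.
  |2 + I|² = 5 < 16 = 4², so this pole is inside the contour.

With P(z) = sin(z) and Q(z) = z^2 - 3*z + 3 - I, each pole is simple, so Res(f, z₀) = P(z₀)/Q'(z₀) with Q'(z) = 2*z - 3.
  Res(f, 1 - I) = P(1 - I)/Q'(1 - I) = (sin(1 - I))/(-1 - 2*I) = (-1/5 + 2*I/5)*sin(1 - I)
  Res(f, 2 + I) = P(2 + I)/Q'(2 + I) = (sin(2 + I))/(1 + 2*I) = (1/5 - 2*I/5)*sin(2 + I)

Sum of residues inside C: (1/5 - 2*I/5)*sin(2 + I) + (-1/5 + 2*I/5)*sin(1 - I)
∮_C f(z) dz = 2πi · ((1/5 - 2*I/5)*sin(2 + I) + (-1/5 + 2*I/5)*sin(1 - I)) = pi*(-4/5 - 2*I/5)*sin(1 - I) + pi*(4/5 + 2*I/5)*sin(2 + I)

Final answer: pi*(-4/5 - 2*I/5)*sin(1 - I) + pi*(4/5 + 2*I/5)*sin(2 + I)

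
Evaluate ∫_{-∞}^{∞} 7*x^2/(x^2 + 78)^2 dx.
Let f(z) = 7*z^2/(z^2 + 78)^2. The denominator has no real zeros and deg Q - deg P = 2 ≥ 2, so the integral of f over the upper semicircle |z| = R tends to 0 as R → ∞. Closing the contour in the upper half-plane,
  ∫_{-∞}^{∞} f(x) dx = 2πi · Σ Res(f, z_k)  over the poles with Im z_k > 0.

Zeros of the denominator: z^2 + 78 = 0 gives z = ±sqrt(78)*I.
Upper half-plane: z = sqrt(78)*I (a pole of order 2).

Write f(z) = g(z)/(z - sqrt(78)*I)^2 with g(z) = 7*z^2/(z + sqrt(78)*I)^2. For a double pole, Res(f, z₀) = g'(z₀):
  g'(z) = 14*sqrt(78)*I*z/(z + sqrt(78)*I)^3
  Res(f, sqrt(78)*I) = g'(sqrt(78)*I) = -7*sqrt(78)*I/312

∫_{-∞}^{∞} f(x) dx = 2πi · (-7*sqrt(78)*I/312) = 7*sqrt(78)*pi/156

Final answer: 7*sqrt(78)*pi/156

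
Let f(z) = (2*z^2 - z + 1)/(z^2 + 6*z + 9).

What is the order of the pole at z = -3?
2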